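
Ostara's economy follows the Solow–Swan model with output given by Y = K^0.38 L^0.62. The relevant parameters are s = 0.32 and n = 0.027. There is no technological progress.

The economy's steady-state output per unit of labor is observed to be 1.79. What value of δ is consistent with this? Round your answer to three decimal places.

δ ≈ 0.097

In steady state, investment equals break-even investment: s·k^α = (n + δ)·k.
Since y* = [s/(n + δ)]^(α/(1−α)), we have s/(n + δ) = (y*)^((1−α)/α) = 1.79^1.6316 = 2.5856.
Therefore n + δ = s / 2.5856 = 0.32 / 2.5856 = 0.1238, so δ = 0.1238 − 0.027 = 0.0968.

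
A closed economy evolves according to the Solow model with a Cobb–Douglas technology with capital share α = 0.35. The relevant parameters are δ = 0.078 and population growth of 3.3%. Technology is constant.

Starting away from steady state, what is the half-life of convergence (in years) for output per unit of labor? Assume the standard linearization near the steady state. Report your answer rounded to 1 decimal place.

Near the steady state the convergence rate is λ = (1 − α)(n + δ).
λ = (1 − 0.35) × 0.111 = 0.65 × 0.111 = 0.07215
Half-life = ln 2 / λ = 0.6931 / 0.07215 ≈ 9.61 years

about 9.6 years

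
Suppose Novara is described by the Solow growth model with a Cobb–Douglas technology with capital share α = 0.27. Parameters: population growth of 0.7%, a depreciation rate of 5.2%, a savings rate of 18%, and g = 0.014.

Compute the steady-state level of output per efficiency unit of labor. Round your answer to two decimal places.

y* ≈ 1.40

At the steady state, Δk = 0, so s·k^α = (n + g + δ)·k.
Dividing both sides by k: k^(1−α) = s / (n + g + δ).
k^0.73 = 0.18 / (0.007 + 0.014 + 0.052) = 0.18 / 0.073 = 2.4658
k* = 2.4658^(1/0.73) ≈ 3.4429
y* = (k*)^α = 3.4429^0.27 ≈ 1.3963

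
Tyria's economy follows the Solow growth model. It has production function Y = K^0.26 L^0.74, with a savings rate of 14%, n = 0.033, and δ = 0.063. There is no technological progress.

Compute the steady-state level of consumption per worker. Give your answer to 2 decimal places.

c* ≈ 0.98

At the steady state, Δk = 0, so s·k^α = (n + δ)·k.
Rearranging, k^(1−α) = s / (n + δ).
k^0.74 = 0.14 / (0.033 + 0.063) = 0.14 / 0.096 = 1.4583
k* = 1.4583^(1/0.74) ≈ 1.6650
y* = (k*)^α = 1.6650^0.26 ≈ 1.1417
c* = (1 − s)·y* = (1 − 0.14) × 1.1417 ≈ 0.9819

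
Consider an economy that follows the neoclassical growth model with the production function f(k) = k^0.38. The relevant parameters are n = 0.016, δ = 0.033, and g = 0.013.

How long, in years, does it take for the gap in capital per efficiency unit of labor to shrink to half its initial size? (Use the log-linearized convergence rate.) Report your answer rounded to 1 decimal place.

Near the steady state the convergence rate is λ = (1 − α)(n + g + δ).
λ = (1 − 0.38) × 0.062 = 0.62 × 0.062 = 0.03844
Half-life = ln 2 / λ = 0.6931 / 0.03844 ≈ 18.03 years

t_½ ≈ 18.0 years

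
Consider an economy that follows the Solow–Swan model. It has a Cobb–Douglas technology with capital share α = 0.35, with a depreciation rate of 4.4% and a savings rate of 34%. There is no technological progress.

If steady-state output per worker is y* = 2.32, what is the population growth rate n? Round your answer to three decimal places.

n ≈ 0.027

At the steady state, Δk = 0, so s·k^α = (n + δ)·k.
Since y* = [s/(n + δ)]^(α/(1−α)), we have s/(n + δ) = (y*)^((1−α)/α) = 2.32^1.8571 = 4.7725.
Therefore n + δ = s / 4.7725 = 0.34 / 4.7725 = 0.0712, so n = 0.0712 − 0.044 = 0.0272.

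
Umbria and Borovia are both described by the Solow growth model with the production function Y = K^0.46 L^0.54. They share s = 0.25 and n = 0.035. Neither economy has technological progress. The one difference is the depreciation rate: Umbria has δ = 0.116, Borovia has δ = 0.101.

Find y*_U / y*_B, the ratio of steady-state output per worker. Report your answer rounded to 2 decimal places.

ratio ≈ 0.91

Steady-state y* = [s/(n + δ)]^(α/(1−α)), so the ratio is [ (s_U/(n + δ)_U) / (s_B/(n + δ)_B) ]^0.8519.
s_U/(n + δ)_U = 0.25/0.151 = 1.6556; s_B/(n + δ)_B = 0.25/0.136 = 1.8382.
Ratio = (1.6556/1.8382)^0.8519 = 0.9007^0.8519 ≈ 0.9148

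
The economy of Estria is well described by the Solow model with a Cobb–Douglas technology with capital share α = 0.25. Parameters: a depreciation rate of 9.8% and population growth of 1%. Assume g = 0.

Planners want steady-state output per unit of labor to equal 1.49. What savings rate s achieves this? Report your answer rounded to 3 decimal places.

s ≈ 0.357

Steady state requires s·f(k) = (n + δ)·k, i.e. s·k^α = (n + δ)·k.
Since y* = [s/(n + δ)]^(α/(1−α)), we have s/(n + δ) = (y*)^((1−α)/α) = 1.49^3 = 3.3079.
Therefore s = 3.3079 × (n + δ) = 3.3079 × 0.108 = 0.3573.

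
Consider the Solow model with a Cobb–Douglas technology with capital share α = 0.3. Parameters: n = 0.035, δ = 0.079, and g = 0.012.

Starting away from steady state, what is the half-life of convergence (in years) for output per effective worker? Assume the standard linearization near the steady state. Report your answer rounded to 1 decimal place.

Near the steady state the convergence rate is λ = (1 − α)(n + g + δ).
λ = (1 − 0.3) × 0.126 = 0.7 × 0.126 = 0.0882
Half-life = ln 2 / λ = 0.6931 / 0.0882 ≈ 7.86 years

half-life ≈ 7.9 years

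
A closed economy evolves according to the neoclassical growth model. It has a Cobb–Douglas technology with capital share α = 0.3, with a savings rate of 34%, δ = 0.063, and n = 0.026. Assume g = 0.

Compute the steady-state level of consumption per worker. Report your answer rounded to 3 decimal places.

c* = 1.172

At the steady state, Δk = 0, so s·k^α = (n + δ)·k.
Rearranging, k^(1−α) = s / (n + δ).
k^0.7 = 0.34 / (0.026 + 0.063) = 0.34 / 0.089 = 3.8202
k* = 3.8202^(1/0.7) ≈ 6.7850
y* = (k*)^α = 6.7850^0.3 ≈ 1.7761
c* = (1 − s)·y* = (1 − 0.34) × 1.7761 ≈ 1.1722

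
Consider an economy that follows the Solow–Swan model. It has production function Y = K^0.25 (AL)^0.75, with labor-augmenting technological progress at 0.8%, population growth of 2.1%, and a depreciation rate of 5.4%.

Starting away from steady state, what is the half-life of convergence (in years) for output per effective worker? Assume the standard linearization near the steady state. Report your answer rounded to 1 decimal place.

Near the steady state the convergence rate is λ = (1 − α)(n + g + δ).
λ = (1 − 0.25) × 0.083 = 0.75 × 0.083 = 0.06225
Half-life = ln 2 / λ = 0.6931 / 0.06225 ≈ 11.13 years

t_½ ≈ 11.1 years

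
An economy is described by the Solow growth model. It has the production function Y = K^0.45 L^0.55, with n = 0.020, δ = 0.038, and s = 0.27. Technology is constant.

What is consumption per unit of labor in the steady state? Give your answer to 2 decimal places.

Steady state requires s·f(k) = (n + δ)·k, i.e. s·k^α = (n + δ)·k.
Rearranging, k^(1−α) = s / (n + δ).
k^0.55 = 0.27 / (0.020 + 0.038) = 0.27 / 0.058 = 4.6552
k* = 4.6552^(1/0.55) ≈ 16.3845
y* = (k*)^α = 16.3845^0.45 ≈ 3.5196
c* = (1 − s)·y* = (1 − 0.27) × 3.5196 ≈ 2.5693

c* ≈ 2.57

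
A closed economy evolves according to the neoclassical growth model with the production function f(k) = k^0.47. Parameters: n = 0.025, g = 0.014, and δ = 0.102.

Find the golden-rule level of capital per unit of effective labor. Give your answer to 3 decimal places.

k_gold ≈ 9.695

The golden rule sets f'(k) = n + g + δ, i.e. α·k^(α−1) = n + g + δ.
So k^(1−α) = α / (n + g + δ) = 0.47 / 0.141 = 3.3333.
k_gold = 3.3333^(1/0.53) ≈ 9.6952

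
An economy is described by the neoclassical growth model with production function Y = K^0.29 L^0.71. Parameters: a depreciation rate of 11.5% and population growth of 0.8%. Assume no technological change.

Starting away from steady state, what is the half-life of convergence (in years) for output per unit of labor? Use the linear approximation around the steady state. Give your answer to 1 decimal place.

half-life ≈ 7.9 years

Near the steady state the convergence rate is λ = (1 − α)(n + δ).
λ = (1 − 0.29) × 0.123 = 0.71 × 0.123 = 0.08733
Half-life = ln 2 / λ = 0.6931 / 0.08733 ≈ 7.94 years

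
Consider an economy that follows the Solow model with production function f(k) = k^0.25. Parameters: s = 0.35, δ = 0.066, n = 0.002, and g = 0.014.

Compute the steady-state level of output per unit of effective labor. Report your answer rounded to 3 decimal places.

Steady state requires s·f(k) = (n + g + δ)·k, i.e. s·k^α = (n + g + δ)·k.
Rearranging, k^(1−α) = s / (n + g + δ).
k^0.75 = 0.35 / (0.002 + 0.014 + 0.066) = 0.35 / 0.082 = 4.2683
k* = 4.2683^(1/0.75) ≈ 6.9237
y* = (k*)^α = 6.9237^0.25 ≈ 1.6221

y* ≈ 1.622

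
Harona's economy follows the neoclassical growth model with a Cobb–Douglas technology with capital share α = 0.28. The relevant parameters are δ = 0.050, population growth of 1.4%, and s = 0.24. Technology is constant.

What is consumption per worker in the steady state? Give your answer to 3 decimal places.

At the steady state, Δk = 0, so s·k^α = (n + δ)·k.
Rearranging, k^(1−α) = s / (n + δ).
k^0.72 = 0.24 / (0.014 + 0.050) = 0.24 / 0.064 = 3.7500
k* = 3.7500^(1/0.72) ≈ 6.2700
y* = (k*)^α = 6.2700^0.28 ≈ 1.6720
c* = (1 − s)·y* = (1 − 0.24) × 1.6720 ≈ 1.2707

c* ≈ 1.271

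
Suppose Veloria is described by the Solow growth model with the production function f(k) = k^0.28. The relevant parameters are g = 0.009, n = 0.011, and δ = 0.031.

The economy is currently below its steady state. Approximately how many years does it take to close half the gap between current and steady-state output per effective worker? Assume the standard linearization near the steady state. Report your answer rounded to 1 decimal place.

Near the steady state the convergence rate is λ = (1 − α)(n + g + δ).
λ = (1 − 0.28) × 0.051 = 0.72 × 0.051 = 0.03672
Half-life = ln 2 / λ = 0.6931 / 0.03672 ≈ 18.88 years

about 18.9 years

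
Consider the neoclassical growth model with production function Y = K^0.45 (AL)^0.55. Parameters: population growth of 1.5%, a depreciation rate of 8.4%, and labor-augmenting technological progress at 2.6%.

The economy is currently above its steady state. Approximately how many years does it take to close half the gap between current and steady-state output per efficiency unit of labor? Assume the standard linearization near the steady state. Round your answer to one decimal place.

about 10.1 years

Near the steady state the convergence rate is λ = (1 − α)(n + g + δ).
λ = (1 − 0.45) × 0.125 = 0.55 × 0.125 = 0.06875
Half-life = ln 2 / λ = 0.6931 / 0.06875 ≈ 10.08 years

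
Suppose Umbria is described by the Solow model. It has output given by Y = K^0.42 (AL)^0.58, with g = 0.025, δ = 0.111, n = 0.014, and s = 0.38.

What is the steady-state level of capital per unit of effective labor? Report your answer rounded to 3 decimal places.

k* = 4.966

Steady state requires s·f(k) = (n + g + δ)·k, i.e. s·k^α = (n + g + δ)·k.
Rearranging, k^(1−α) = s / (n + g + δ).
k^0.58 = 0.38 / (0.014 + 0.025 + 0.111) = 0.38 / 0.150 = 2.5333
k* = 2.5333^(1/0.58) ≈ 4.9661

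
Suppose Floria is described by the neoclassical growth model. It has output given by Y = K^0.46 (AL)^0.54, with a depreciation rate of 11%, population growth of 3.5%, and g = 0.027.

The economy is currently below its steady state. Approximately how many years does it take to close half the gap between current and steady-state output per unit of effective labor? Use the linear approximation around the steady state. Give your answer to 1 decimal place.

Near the steady state the convergence rate is λ = (1 − α)(n + g + δ).
λ = (1 − 0.46) × 0.172 = 0.54 × 0.172 = 0.09288
Half-life = ln 2 / λ = 0.6931 / 0.09288 ≈ 7.46 years

t_½ ≈ 7.5 years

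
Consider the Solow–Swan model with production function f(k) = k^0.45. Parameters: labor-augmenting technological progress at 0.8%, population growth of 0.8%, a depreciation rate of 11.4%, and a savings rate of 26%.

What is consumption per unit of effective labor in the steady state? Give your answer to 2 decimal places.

c* = 1.30

At the steady state, Δk = 0, so s·k^α = (n + g + δ)·k.
Rearranging, k^(1−α) = s / (n + g + δ).
k^0.55 = 0.26 / (0.008 + 0.008 + 0.114) = 0.26 / 0.130 = 2.0000
k* = 2.0000^(1/0.55) ≈ 3.5264
y* = (k*)^α = 3.5264^0.45 ≈ 1.7632
c* = (1 − s)·y* = (1 − 0.26) × 1.7632 ≈ 1.3048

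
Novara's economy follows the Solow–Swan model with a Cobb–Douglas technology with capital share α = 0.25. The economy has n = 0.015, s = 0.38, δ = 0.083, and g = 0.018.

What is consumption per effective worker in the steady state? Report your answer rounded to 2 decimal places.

c* = 0.92

In steady state, investment equals break-even investment: s·k^α = (n + g + δ)·k.
Rearranging, k^(1−α) = s / (n + g + δ).
k^0.75 = 0.38 / (0.015 + 0.018 + 0.083) = 0.38 / 0.116 = 3.2759
k* = 3.2759^(1/0.75) ≈ 4.8653
y* = (k*)^α = 4.8653^0.25 ≈ 1.4852
c* = (1 − s)·y* = (1 − 0.38) × 1.4852 ≈ 0.9208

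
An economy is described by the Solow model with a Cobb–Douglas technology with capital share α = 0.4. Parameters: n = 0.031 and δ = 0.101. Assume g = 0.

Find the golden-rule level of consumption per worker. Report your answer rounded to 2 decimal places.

At the golden rule, f'(k) = n + δ, so α·k^(α−1) = n + δ and k_gold = (α/(n + δ))^(1/(1−α)).
k_gold = (0.4/0.132)^(1/0.6) = 3.0303^1.6667 ≈ 6.3459
c_gold = f(k_gold) − (n + δ)·k_gold = 2.0941 − 0.132×6.3459 ≈ 1.2564

c_gold ≈ 1.26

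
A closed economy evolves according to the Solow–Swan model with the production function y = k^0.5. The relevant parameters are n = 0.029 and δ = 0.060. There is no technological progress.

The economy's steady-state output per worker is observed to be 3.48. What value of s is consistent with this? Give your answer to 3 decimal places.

Steady state requires s·f(k) = (n + δ)·k, i.e. s·k^α = (n + δ)·k.
Since y* = [s/(n + δ)]^(α/(1−α)), we have s/(n + δ) = (y*)^((1−α)/α) = 3.48^1 = 3.4800.
Therefore s = 3.4800 × (n + δ) = 3.4800 × 0.089 = 0.3097.

s ≈ 0.310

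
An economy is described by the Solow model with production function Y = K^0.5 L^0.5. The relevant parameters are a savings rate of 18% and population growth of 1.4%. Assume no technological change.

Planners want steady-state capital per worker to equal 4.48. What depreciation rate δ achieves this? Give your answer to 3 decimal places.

δ ≈ 0.071

At the steady state, Δk = 0, so s·k^α = (n + δ)·k.
So s / (n + δ) = (k*)^(1−α) = 4.48^0.5 = 2.1166.
Therefore n + δ = s / 2.1166 = 0.18 / 2.1166 = 0.0850, so δ = 0.0850 − 0.014 = 0.0710.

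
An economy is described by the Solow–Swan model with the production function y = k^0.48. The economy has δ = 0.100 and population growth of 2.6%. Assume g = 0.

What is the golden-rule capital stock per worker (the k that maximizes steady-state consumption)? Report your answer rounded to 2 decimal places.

The golden rule sets f'(k) = n + δ, i.e. α·k^(α−1) = n + δ.
So k^(1−α) = α / (n + δ) = 0.48 / 0.126 = 3.8095.
k_gold = 3.8095^(1/0.52) ≈ 13.0934

k_gold ≈ 13.09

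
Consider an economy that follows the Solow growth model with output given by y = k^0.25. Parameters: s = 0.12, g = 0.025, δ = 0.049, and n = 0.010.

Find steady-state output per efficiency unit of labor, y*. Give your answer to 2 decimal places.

In steady state, investment equals break-even investment: s·k^α = (n + g + δ)·k.
Rearranging, k^(1−α) = s / (n + g + δ).
k^0.75 = 0.12 / (0.010 + 0.025 + 0.049) = 0.12 / 0.084 = 1.4286
k* = 1.4286^(1/0.75) ≈ 1.6090
y* = (k*)^α = 1.6090^0.25 ≈ 1.1263

y* = 1.13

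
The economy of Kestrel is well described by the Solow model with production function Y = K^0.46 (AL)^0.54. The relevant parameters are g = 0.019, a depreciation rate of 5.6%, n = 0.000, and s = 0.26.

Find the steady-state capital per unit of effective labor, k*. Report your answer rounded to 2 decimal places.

k* = 10.00

At the steady state, Δk = 0, so s·k^α = (n + g + δ)·k.
Rearranging, k^(1−α) = s / (n + g + δ).
k^0.54 = 0.26 / (0.000 + 0.019 + 0.056) = 0.26 / 0.075 = 3.4667
k* = 3.4667^(1/0.54) ≈ 9.9964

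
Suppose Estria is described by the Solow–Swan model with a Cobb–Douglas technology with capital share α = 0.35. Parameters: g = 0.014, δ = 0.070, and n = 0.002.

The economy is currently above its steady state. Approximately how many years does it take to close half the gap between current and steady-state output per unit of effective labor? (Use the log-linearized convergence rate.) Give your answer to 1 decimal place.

about 12.4 years

Near the steady state the convergence rate is λ = (1 − α)(n + g + δ).
λ = (1 − 0.35) × 0.086 = 0.65 × 0.086 = 0.0559
Half-life = ln 2 / λ = 0.6931 / 0.0559 ≈ 12.40 years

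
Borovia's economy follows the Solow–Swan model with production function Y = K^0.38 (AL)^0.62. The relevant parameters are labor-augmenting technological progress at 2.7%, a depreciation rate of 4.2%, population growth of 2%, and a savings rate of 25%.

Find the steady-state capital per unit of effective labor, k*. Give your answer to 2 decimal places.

k* = 5.29

At the steady state, Δk = 0, so s·k^α = (n + g + δ)·k.
Rearranging, k^(1−α) = s / (n + g + δ).
k^0.62 = 0.25 / (0.020 + 0.027 + 0.042) = 0.25 / 0.089 = 2.8090
k* = 2.8090^(1/0.62) ≈ 5.2902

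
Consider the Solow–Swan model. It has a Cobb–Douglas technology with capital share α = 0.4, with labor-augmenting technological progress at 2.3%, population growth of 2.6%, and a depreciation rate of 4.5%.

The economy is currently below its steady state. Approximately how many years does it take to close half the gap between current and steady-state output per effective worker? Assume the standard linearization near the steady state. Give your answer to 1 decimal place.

Near the steady state the convergence rate is λ = (1 − α)(n + g + δ).
λ = (1 − 0.4) × 0.094 = 0.6 × 0.094 = 0.0564
Half-life = ln 2 / λ = 0.6931 / 0.0564 ≈ 12.29 years

half-life ≈ 12.3 years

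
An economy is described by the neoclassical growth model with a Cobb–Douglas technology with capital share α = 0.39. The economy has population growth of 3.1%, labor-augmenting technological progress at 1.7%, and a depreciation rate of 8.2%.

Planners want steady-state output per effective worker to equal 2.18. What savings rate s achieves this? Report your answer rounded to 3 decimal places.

In steady state, investment equals break-even investment: s·k^α = (n + g + δ)·k.
Since y* = [s/(n + g + δ)]^(α/(1−α)), we have s/(n + g + δ) = (y*)^((1−α)/α) = 2.18^1.5641 = 3.3836.
Therefore s = 3.3836 × (n + g + δ) = 3.3836 × 0.130 = 0.4399.

s ≈ 0.440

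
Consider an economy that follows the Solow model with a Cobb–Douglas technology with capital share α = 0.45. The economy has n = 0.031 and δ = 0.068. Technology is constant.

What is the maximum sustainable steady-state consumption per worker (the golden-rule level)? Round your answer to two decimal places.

At the golden rule, f'(k) = n + δ, so α·k^(α−1) = n + δ and k_gold = (α/(n + δ))^(1/(1−α)).
k_gold = (0.45/0.099)^(1/0.55) = 4.5455^1.8182 ≈ 15.6897
c_gold = f(k_gold) − (n + δ)·k_gold = 3.4516 − 0.099×15.6897 ≈ 1.8983

c_gold ≈ 1.90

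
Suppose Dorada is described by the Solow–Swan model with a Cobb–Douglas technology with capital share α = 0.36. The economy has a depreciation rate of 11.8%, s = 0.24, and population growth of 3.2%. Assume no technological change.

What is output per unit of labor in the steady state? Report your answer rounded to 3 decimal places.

Steady state requires s·f(k) = (n + δ)·k, i.e. s·k^α = (n + δ)·k.
Rearranging, k^(1−α) = s / (n + δ).
k^0.64 = 0.24 / (0.032 + 0.118) = 0.24 / 0.150 = 1.6000
k* = 1.6000^(1/0.64) ≈ 2.0842
y* = (k*)^α = 2.0842^0.36 ≈ 1.3026

y* = 1.303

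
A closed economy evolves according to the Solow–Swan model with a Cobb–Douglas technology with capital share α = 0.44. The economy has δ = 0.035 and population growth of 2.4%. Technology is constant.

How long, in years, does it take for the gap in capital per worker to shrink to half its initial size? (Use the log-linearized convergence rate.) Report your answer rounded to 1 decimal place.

Near the steady state the convergence rate is λ = (1 − α)(n + δ).
λ = (1 − 0.44) × 0.059 = 0.56 × 0.059 = 0.03304
Half-life = ln 2 / λ = 0.6931 / 0.03304 ≈ 20.98 years

about 21.0 years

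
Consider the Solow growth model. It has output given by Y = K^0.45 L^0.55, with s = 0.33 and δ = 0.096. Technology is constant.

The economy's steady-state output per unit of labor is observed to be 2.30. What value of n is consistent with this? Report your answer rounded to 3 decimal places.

n ≈ 0.023

Steady state requires s·f(k) = (n + δ)·k, i.e. s·k^α = (n + δ)·k.
Since y* = [s/(n + δ)]^(α/(1−α)), we have s/(n + δ) = (y*)^((1−α)/α) = 2.30^1.2222 = 2.7676.
Therefore n + δ = s / 2.7676 = 0.33 / 2.7676 = 0.1192, so n = 0.1192 − 0.096 = 0.0232.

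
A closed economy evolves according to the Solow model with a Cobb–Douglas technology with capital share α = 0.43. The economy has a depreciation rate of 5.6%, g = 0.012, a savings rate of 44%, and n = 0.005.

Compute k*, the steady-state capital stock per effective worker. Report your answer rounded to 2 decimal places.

k* = 23.37

In steady state, investment equals break-even investment: s·k^α = (n + g + δ)·k.
Rearranging, k^(1−α) = s / (n + g + δ).
k^0.57 = 0.44 / (0.005 + 0.012 + 0.056) = 0.44 / 0.073 = 6.0274
k* = 6.0274^(1/0.57) ≈ 23.3695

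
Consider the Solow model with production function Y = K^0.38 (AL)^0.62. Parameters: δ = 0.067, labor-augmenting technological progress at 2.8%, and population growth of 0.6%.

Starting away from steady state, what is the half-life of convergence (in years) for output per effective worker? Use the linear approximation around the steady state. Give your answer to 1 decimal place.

Near the steady state the convergence rate is λ = (1 − α)(n + g + δ).
λ = (1 − 0.38) × 0.101 = 0.62 × 0.101 = 0.06262
Half-life = ln 2 / λ = 0.6931 / 0.06262 ≈ 11.07 years

half-life ≈ 11.1 years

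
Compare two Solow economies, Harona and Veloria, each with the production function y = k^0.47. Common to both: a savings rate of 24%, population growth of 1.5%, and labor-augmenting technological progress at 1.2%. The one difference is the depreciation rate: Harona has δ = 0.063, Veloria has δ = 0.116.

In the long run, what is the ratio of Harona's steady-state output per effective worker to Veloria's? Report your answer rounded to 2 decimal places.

ratio ≈ 1.51

Steady-state y* = [s/(n + g + δ)]^(α/(1−α)), so the ratio is [ (s_H/(n + g + δ)_H) / (s_V/(n + g + δ)_V) ]^0.8868.
s_H/(n + g + δ)_H = 0.24/0.090 = 2.6667; s_V/(n + g + δ)_V = 0.24/0.143 = 1.6783.
Ratio = (2.6667/1.6783)^0.8868 = 1.5889^0.8868 ≈ 1.5078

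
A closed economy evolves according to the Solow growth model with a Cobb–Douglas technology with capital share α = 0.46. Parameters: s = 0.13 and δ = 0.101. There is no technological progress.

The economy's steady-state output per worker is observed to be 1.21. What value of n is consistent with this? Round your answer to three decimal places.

n ≈ 0.003

Steady state requires s·f(k) = (n + δ)·k, i.e. s·k^α = (n + δ)·k.
Since y* = [s/(n + δ)]^(α/(1−α)), we have s/(n + δ) = (y*)^((1−α)/α) = 1.21^1.1739 = 1.2508.
Therefore n + δ = s / 1.2508 = 0.13 / 1.2508 = 0.1039, so n = 0.1039 − 0.101 = 0.0029.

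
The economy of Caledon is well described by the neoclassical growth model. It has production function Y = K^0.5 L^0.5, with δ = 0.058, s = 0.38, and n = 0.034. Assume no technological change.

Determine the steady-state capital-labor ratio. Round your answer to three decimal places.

Steady state requires s·f(k) = (n + δ)·k, i.e. s·k^α = (n + δ)·k.
Rearranging, k^(1−α) = s / (n + δ).
k^0.5 = 0.38 / (0.034 + 0.058) = 0.38 / 0.092 = 4.1304
k* = 4.1304^(1/0.5) ≈ 17.0602

k* = 17.060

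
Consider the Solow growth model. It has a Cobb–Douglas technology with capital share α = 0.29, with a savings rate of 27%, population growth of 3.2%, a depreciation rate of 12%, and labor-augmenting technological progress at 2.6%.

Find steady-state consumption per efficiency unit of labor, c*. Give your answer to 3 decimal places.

c* ≈ 0.865

At the steady state, Δk = 0, so s·k^α = (n + g + δ)·k.
Dividing both sides by k: k^(1−α) = s / (n + g + δ).
k^0.71 = 0.27 / (0.032 + 0.026 + 0.120) = 0.27 / 0.178 = 1.5169
k* = 1.5169^(1/0.71) ≈ 1.7983
y* = (k*)^α = 1.7983^0.29 ≈ 1.1855
c* = (1 − s)·y* = (1 − 0.27) × 1.1855 ≈ 0.8654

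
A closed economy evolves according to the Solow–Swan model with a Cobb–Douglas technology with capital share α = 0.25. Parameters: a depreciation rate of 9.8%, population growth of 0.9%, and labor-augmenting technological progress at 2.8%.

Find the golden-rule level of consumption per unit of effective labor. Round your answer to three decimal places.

c_gold ≈ 0.921

At the golden rule, f'(k) = n + g + δ, so α·k^(α−1) = n + g + δ and k_gold = (α/(n + g + δ))^(1/(1−α)).
k_gold = (0.25/0.135)^(1/0.75) = 1.8519^1.3333 ≈ 2.2741
c_gold = f(k_gold) − (n + g + δ)·k_gold = 1.2280 − 0.135×2.2741 ≈ 0.9210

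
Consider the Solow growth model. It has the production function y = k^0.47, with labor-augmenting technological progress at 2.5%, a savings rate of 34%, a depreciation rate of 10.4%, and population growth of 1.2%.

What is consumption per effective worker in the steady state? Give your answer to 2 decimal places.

c* = 1.44

In steady state, investment equals break-even investment: s·k^α = (n + g + δ)·k.
Dividing both sides by k: k^(1−α) = s / (n + g + δ).
k^0.53 = 0.34 / (0.012 + 0.025 + 0.104) = 0.34 / 0.141 = 2.4113
k* = 2.4113^(1/0.53) ≈ 5.2629
y* = (k*)^α = 5.2629^0.47 ≈ 2.1826
c* = (1 − s)·y* = (1 − 0.34) × 2.1826 ≈ 1.4405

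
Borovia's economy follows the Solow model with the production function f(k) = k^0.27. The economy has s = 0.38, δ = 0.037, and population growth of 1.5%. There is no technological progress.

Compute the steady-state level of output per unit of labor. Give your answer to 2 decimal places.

At the steady state, Δk = 0, so s·k^α = (n + δ)·k.
Dividing both sides by k: k^(1−α) = s / (n + δ).
k^0.73 = 0.38 / (0.015 + 0.037) = 0.38 / 0.052 = 7.3077
k* = 7.3077^(1/0.73) ≈ 15.2497
y* = (k*)^α = 15.2497^0.27 ≈ 2.0868

y* = 2.09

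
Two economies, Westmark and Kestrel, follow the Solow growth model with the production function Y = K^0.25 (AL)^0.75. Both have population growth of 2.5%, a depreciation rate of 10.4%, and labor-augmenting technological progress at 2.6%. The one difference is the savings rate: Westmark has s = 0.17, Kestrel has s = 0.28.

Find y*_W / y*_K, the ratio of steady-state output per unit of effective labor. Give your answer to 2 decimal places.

Steady-state y* = [s/(n + g + δ)]^(α/(1−α)), so the ratio is [ (s_W/(n + g + δ)_W) / (s_K/(n + g + δ)_K) ]^0.3333.
s_W/(n + g + δ)_W = 0.17/0.155 = 1.0968; s_K/(n + g + δ)_K = 0.28/0.155 = 1.8065.
Ratio = (1.0968/1.8065)^0.3333 = 0.6071^0.3333 ≈ 0.8468

y*_W / y*_K ≈ 0.85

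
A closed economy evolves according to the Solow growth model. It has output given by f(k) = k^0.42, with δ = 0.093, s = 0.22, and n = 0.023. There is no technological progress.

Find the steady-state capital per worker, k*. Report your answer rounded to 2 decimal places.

k* = 3.01

In steady state, investment equals break-even investment: s·k^α = (n + δ)·k.
Dividing both sides by k: k^(1−α) = s / (n + δ).
k^0.58 = 0.22 / (0.023 + 0.093) = 0.22 / 0.116 = 1.8966
k* = 1.8966^(1/0.58) ≈ 3.0149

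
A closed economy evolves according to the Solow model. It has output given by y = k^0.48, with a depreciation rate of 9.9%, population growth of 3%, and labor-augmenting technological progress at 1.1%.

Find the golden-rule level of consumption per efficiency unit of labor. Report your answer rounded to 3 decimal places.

At the golden rule, f'(k) = n + g + δ, so α·k^(α−1) = n + g + δ and k_gold = (α/(n + g + δ))^(1/(1−α)).
k_gold = (0.48/0.140)^(1/0.52) = 3.4286^1.9231 ≈ 10.6926
c_gold = f(k_gold) − (n + g + δ)·k_gold = 3.1186 − 0.140×10.6926 ≈ 1.6216

c_gold ≈ 1.622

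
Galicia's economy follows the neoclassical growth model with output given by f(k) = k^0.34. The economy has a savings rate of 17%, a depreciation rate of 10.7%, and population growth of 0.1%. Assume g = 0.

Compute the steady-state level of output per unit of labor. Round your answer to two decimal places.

At the steady state, Δk = 0, so s·k^α = (n + δ)·k.
Rearranging, k^(1−α) = s / (n + δ).
k^0.66 = 0.17 / (0.001 + 0.107) = 0.17 / 0.108 = 1.5741
k* = 1.5741^(1/0.66) ≈ 1.9885
y* = (k*)^α = 1.9885^0.34 ≈ 1.2633

y* = 1.26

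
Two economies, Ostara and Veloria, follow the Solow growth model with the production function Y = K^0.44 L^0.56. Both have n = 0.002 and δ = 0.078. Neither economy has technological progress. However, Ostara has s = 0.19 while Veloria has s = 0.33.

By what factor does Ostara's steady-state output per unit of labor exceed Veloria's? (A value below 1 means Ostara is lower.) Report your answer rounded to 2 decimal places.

ratio ≈ 0.65

Steady-state y* = [s/(n + δ)]^(α/(1−α)), so the ratio is [ (s_O/(n + δ)_O) / (s_V/(n + δ)_V) ]^0.7857.
s_O/(n + δ)_O = 0.19/0.080 = 2.3750; s_V/(n + δ)_V = 0.33/0.080 = 4.1250.
Ratio = (2.3750/4.1250)^0.7857 = 0.5758^0.7857 ≈ 0.6481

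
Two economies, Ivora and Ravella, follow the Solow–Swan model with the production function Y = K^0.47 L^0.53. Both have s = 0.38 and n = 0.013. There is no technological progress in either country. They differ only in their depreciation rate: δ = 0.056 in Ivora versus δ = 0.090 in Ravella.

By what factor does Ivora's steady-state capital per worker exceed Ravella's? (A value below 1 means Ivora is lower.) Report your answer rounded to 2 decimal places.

Steady-state k* = [s/(n + δ)]^(1/(1−α)), so the ratio is [ (s_I/(n + δ)_I) / (s_R/(n + δ)_R) ]^1.8868.
s_I/(n + δ)_I = 0.38/0.069 = 5.5072; s_R/(n + δ)_R = 0.38/0.103 = 3.6893.
Ratio = (5.5072/3.6893)^1.8868 = 1.4927^1.8868 ≈ 2.1294

ratio ≈ 2.13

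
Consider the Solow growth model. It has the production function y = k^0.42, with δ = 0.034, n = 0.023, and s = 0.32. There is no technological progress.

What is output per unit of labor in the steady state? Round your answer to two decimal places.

Steady state requires s·f(k) = (n + δ)·k, i.e. s·k^α = (n + δ)·k.
Rearranging, k^(1−α) = s / (n + δ).
k^0.58 = 0.32 / (0.023 + 0.034) = 0.32 / 0.057 = 5.6140
k* = 5.6140^(1/0.58) ≈ 19.5816
y* = (k*)^α = 19.5816^0.42 ≈ 3.4880

y* = 3.49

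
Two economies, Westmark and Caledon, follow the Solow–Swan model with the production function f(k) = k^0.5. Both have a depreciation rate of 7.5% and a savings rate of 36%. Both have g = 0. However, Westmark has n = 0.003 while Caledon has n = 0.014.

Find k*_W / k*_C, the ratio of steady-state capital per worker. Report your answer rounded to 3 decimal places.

Steady-state k* = [s/(n + δ)]^(1/(1−α)), so the ratio is [ (s_W/(n + δ)_W) / (s_C/(n + δ)_C) ]^2.
s_W/(n + δ)_W = 0.36/0.078 = 4.6154; s_C/(n + δ)_C = 0.36/0.089 = 4.0449.
Ratio = (4.6154/4.0449)^2 = 1.1410^2 ≈ 1.3019

k*_W / k*_C ≈ 1.302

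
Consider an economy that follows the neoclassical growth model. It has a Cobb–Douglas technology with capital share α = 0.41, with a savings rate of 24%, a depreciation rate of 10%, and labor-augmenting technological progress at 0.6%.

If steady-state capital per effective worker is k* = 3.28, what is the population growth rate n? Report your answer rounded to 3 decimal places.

In steady state, investment equals break-even investment: s·k^α = (n + g + δ)·k.
So s / (n + g + δ) = (k*)^(1−α) = 3.28^0.59 = 2.0154.
Therefore n + g + δ = s / 2.0154 = 0.24 / 2.0154 = 0.1191, so n = 0.1191 − 0.106 = 0.0131.

n ≈ 0.013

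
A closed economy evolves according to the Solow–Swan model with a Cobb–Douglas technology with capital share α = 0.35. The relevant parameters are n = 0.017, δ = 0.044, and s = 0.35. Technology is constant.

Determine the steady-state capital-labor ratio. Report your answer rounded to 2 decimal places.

k* ≈ 14.70

Steady state requires s·f(k) = (n + δ)·k, i.e. s·k^α = (n + δ)·k.
Dividing both sides by k: k^(1−α) = s / (n + δ).
k^0.65 = 0.35 / (0.017 + 0.044) = 0.35 / 0.061 = 5.7377
k* = 5.7377^(1/0.65) ≈ 14.6990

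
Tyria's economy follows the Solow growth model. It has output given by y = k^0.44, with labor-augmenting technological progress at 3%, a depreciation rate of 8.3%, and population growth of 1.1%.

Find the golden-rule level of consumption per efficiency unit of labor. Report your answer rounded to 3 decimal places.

c_gold ≈ 1.515

At the golden rule, f'(k) = n + g + δ, so α·k^(α−1) = n + g + δ and k_gold = (α/(n + g + δ))^(1/(1−α)).
k_gold = (0.44/0.124)^(1/0.56) = 3.5484^1.7857 ≈ 9.5983
c_gold = f(k_gold) − (n + g + δ)·k_gold = 2.7050 − 0.124×9.5983 ≈ 1.5148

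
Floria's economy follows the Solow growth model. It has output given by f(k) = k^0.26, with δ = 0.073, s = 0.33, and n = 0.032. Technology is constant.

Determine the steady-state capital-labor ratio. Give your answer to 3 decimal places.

k* = 4.700

In steady state, investment equals break-even investment: s·k^α = (n + δ)·k.
Rearranging, k^(1−α) = s / (n + δ).
k^0.74 = 0.33 / (0.032 + 0.073) = 0.33 / 0.105 = 3.1429
k* = 3.1429^(1/0.74) ≈ 4.6997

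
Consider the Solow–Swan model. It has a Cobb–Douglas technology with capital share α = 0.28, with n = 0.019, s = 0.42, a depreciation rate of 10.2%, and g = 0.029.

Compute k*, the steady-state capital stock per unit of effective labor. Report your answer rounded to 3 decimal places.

At the steady state, Δk = 0, so s·k^α = (n + g + δ)·k.
Dividing both sides by k: k^(1−α) = s / (n + g + δ).
k^0.72 = 0.42 / (0.019 + 0.029 + 0.102) = 0.42 / 0.150 = 2.8000
k* = 2.8000^(1/0.72) ≈ 4.1788

k* = 4.179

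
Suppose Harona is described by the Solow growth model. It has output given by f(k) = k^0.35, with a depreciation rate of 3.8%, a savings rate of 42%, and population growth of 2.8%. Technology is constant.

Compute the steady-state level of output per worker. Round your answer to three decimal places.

At the steady state, Δk = 0, so s·k^α = (n + δ)·k.
Dividing both sides by k: k^(1−α) = s / (n + δ).
k^0.65 = 0.42 / (0.028 + 0.038) = 0.42 / 0.066 = 6.3636
k* = 6.3636^(1/0.65) ≈ 17.2372
y* = (k*)^α = 17.2372^0.35 ≈ 2.7087

y* ≈ 2.709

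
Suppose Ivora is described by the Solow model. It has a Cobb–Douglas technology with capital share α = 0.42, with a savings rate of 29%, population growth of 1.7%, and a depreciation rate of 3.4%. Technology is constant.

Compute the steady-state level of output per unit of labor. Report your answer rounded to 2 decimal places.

y* = 3.52

In steady state, investment equals break-even investment: s·k^α = (n + δ)·k.
Rearranging, k^(1−α) = s / (n + δ).
k^0.58 = 0.29 / (0.017 + 0.034) = 0.29 / 0.051 = 5.6863
k* = 5.6863^(1/0.58) ≈ 20.0185
y* = (k*)^α = 20.0185^0.42 ≈ 3.5205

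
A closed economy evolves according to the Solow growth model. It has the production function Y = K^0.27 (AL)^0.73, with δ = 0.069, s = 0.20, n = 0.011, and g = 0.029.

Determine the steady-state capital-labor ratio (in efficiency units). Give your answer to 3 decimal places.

Steady state requires s·f(k) = (n + g + δ)·k, i.e. s·k^α = (n + g + δ)·k.
Dividing both sides by k: k^(1−α) = s / (n + g + δ).
k^0.73 = 0.20 / (0.011 + 0.029 + 0.069) = 0.20 / 0.109 = 1.8349
k* = 1.8349^(1/0.73) ≈ 2.2967

k* ≈ 2.297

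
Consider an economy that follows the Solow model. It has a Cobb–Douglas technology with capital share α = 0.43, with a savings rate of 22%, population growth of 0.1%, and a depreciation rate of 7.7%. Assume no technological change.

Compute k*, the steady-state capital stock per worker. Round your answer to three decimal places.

k* ≈ 6.167

Steady state requires s·f(k) = (n + δ)·k, i.e. s·k^α = (n + δ)·k.
Rearranging, k^(1−α) = s / (n + δ).
k^0.57 = 0.22 / (0.001 + 0.077) = 0.22 / 0.078 = 2.8205
k* = 2.8205^(1/0.57) ≈ 6.1666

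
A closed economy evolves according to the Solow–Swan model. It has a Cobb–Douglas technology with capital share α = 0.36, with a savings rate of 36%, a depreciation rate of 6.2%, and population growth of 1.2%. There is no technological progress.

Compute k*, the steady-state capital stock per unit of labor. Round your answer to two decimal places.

k* ≈ 11.85

In steady state, investment equals break-even investment: s·k^α = (n + δ)·k.
Dividing both sides by k: k^(1−α) = s / (n + δ).
k^0.64 = 0.36 / (0.012 + 0.062) = 0.36 / 0.074 = 4.8649
k* = 4.8649^(1/0.64) ≈ 11.8455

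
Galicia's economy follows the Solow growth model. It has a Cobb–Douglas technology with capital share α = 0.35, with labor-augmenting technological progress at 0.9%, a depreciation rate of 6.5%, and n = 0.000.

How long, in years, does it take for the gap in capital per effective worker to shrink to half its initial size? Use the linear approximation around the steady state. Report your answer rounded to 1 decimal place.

Near the steady state the convergence rate is λ = (1 − α)(n + g + δ).
λ = (1 − 0.35) × 0.074 = 0.65 × 0.074 = 0.0481
Half-life = ln 2 / λ = 0.6931 / 0.0481 ≈ 14.41 years

about 14.4 years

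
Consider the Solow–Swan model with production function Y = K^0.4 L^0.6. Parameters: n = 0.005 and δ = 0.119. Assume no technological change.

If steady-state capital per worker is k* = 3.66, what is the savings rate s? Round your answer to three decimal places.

s ≈ 0.270

At the steady state, Δk = 0, so s·k^α = (n + δ)·k.
So s / (n + δ) = (k*)^(1−α) = 3.66^0.6 = 2.1782.
Therefore s = 2.1782 × (n + δ) = 2.1782 × 0.124 = 0.2701.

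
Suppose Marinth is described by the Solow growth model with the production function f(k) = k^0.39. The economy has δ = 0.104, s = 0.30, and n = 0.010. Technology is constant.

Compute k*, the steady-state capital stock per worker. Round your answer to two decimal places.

In steady state, investment equals break-even investment: s·k^α = (n + δ)·k.
Dividing both sides by k: k^(1−α) = s / (n + δ).
k^0.61 = 0.30 / (0.010 + 0.104) = 0.30 / 0.114 = 2.6316
k* = 2.6316^(1/0.61) ≈ 4.8852

k* ≈ 4.89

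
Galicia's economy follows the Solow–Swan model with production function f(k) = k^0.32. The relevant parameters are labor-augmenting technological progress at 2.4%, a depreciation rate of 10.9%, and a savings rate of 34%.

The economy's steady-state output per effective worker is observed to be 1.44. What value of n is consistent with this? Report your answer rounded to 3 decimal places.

n ≈ 0.024

Steady state requires s·f(k) = (n + g + δ)·k, i.e. s·k^α = (n + g + δ)·k.
Since y* = [s/(n + g + δ)]^(α/(1−α)), we have s/(n + g + δ) = (y*)^((1−α)/α) = 1.44^2.125 = 2.1703.
Therefore n + g + δ = s / 2.1703 = 0.34 / 2.1703 = 0.1567, so n = 0.1567 − 0.133 = 0.0237.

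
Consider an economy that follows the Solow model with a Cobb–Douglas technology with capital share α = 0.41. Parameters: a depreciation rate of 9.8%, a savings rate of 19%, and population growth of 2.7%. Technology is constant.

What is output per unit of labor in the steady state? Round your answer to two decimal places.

y* = 1.34

Steady state requires s·f(k) = (n + δ)·k, i.e. s·k^α = (n + δ)·k.
Rearranging, k^(1−α) = s / (n + δ).
k^0.59 = 0.19 / (0.027 + 0.098) = 0.19 / 0.125 = 1.5200
k* = 1.5200^(1/0.59) ≈ 2.0333
y* = (k*)^α = 2.0333^0.41 ≈ 1.3377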